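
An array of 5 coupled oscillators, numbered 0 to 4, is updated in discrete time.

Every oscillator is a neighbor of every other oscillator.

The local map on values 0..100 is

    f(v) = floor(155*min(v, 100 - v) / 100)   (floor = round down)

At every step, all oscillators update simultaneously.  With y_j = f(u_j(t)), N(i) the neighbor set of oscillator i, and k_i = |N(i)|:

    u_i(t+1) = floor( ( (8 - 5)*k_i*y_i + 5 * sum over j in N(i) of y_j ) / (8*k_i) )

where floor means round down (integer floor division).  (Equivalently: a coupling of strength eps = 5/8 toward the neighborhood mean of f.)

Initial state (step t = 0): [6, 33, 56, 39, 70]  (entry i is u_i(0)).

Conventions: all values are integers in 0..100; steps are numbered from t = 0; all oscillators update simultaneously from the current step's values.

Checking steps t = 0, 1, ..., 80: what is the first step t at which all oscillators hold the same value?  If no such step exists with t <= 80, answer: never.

Answer: 4
Key observation: Synchronization is absorbing here: once all oscillators are equal they stay equal, and step 4 is the first all-equal step.

Derivation:
t=0: [6, 33, 56, 39, 70]  (not all equal)
t=1: [38, 47, 51, 49, 46]  (not all equal)
t=2: [67, 70, 71, 71, 70]  (not all equal)
t=3: [47, 46, 45, 45, 46]  (not all equal)
t=4: [70, 70, 70, 70, 70]  (all equal)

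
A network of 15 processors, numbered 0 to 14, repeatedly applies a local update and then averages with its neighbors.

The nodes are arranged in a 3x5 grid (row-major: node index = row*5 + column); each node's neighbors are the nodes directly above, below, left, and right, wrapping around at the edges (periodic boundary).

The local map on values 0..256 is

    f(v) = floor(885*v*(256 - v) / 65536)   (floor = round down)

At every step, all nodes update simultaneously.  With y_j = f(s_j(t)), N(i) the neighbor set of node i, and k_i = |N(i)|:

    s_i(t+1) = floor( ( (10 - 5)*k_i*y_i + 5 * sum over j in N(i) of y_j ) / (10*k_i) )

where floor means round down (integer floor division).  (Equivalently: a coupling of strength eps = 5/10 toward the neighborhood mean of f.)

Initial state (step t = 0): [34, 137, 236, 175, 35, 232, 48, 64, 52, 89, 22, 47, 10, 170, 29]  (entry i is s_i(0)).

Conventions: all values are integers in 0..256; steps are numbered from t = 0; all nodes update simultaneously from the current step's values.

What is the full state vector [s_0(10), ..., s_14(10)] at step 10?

Simulating step by step:
t=0: [34, 137, 236, 175, 35, 232, 48, 64, 52, 89, 22, 47, 10, 170, 29]
t=1: [109, 163, 107, 158, 124, 100, 141, 129, 165, 151, 84, 123, 86, 155, 115]
t=2: [211, 210, 211, 210, 217, 210, 215, 214, 207, 213, 205, 211, 206, 208, 214]
t=3: [128, 127, 129, 129, 119, 128, 123, 125, 131, 124, 133, 130, 133, 132, 124]
t=4: [220, 220, 220, 220, 220, 220, 220, 220, 221, 220, 220, 220, 220, 220, 220]
t=5: [106, 106, 106, 105, 106, 106, 106, 105, 105, 105, 106, 106, 106, 105, 106]
t=6: [214, 214, 214, 214, 214, 214, 214, 214, 214, 214, 214, 214, 214, 214, 214]
t=7: [121, 121, 121, 121, 121, 121, 121, 121, 121, 121, 121, 121, 121, 121, 121]
t=8: [220, 220, 220, 220, 220, 220, 220, 220, 220, 220, 220, 220, 220, 220, 220]
t=9: [106, 106, 106, 106, 106, 106, 106, 106, 106, 106, 106, 106, 106, 106, 106]
t=10: [214, 214, 214, 214, 214, 214, 214, 214, 214, 214, 214, 214, 214, 214, 214]

Answer: [214, 214, 214, 214, 214, 214, 214, 214, 214, 214, 214, 214, 214, 214, 214]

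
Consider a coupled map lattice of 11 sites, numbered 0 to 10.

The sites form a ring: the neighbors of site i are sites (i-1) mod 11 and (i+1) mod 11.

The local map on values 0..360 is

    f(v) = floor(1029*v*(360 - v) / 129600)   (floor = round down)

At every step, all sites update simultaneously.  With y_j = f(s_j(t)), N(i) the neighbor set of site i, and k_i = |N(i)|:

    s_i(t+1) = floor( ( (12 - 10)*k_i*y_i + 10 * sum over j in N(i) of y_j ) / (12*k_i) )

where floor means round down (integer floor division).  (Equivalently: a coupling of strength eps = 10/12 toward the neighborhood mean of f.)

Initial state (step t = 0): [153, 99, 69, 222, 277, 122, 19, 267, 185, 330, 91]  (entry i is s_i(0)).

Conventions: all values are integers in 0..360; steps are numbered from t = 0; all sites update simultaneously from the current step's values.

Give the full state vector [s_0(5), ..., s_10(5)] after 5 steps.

Answer: [221, 221, 223, 223, 224, 223, 223, 222, 221, 220, 220]

Derivation:
t=0: [153, 99, 69, 222, 277, 122, 19, 267, 185, 330, 91]
t=1: [208, 205, 213, 182, 227, 135, 186, 161, 157, 200, 169]
t=2: [253, 249, 253, 245, 247, 246, 248, 254, 253, 254, 253]
t=3: [216, 214, 219, 218, 222, 220, 217, 216, 213, 213, 213]
t=4: [247, 245, 246, 244, 244, 244, 245, 246, 247, 248, 247]
t=5: [221, 221, 223, 223, 224, 223, 223, 222, 221, 220, 220]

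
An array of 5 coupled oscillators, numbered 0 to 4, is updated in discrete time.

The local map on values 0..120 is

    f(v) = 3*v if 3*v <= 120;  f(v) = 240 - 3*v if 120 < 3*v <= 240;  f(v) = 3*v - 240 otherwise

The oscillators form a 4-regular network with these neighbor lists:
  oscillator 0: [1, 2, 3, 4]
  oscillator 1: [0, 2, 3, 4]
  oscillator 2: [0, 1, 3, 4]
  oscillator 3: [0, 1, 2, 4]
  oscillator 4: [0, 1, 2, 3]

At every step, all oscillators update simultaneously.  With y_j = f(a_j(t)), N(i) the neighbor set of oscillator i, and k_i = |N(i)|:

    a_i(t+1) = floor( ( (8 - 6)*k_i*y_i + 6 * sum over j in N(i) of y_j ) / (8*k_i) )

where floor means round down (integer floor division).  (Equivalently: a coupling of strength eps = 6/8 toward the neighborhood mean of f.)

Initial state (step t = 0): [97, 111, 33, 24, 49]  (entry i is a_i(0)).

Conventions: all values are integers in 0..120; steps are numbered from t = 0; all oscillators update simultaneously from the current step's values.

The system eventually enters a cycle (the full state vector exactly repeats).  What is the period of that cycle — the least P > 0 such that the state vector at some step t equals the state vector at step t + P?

Answer: 4
Key observation: The state at step 3, [12, 12, 12, 12, 12], reappears at step 7 — and no state repeats earlier — so the cycle the system enters has period 4.

Derivation:
t=0: [97, 111, 33, 24, 49]
t=1: [79, 82, 82, 81, 82]
t=2: [4, 4, 4, 4, 4]
t=3: [12, 12, 12, 12, 12]
t=4: [36, 36, 36, 36, 36]
t=5: [108, 108, 108, 108, 108]
t=6: [84, 84, 84, 84, 84]
t=7: [12, 12, 12, 12, 12]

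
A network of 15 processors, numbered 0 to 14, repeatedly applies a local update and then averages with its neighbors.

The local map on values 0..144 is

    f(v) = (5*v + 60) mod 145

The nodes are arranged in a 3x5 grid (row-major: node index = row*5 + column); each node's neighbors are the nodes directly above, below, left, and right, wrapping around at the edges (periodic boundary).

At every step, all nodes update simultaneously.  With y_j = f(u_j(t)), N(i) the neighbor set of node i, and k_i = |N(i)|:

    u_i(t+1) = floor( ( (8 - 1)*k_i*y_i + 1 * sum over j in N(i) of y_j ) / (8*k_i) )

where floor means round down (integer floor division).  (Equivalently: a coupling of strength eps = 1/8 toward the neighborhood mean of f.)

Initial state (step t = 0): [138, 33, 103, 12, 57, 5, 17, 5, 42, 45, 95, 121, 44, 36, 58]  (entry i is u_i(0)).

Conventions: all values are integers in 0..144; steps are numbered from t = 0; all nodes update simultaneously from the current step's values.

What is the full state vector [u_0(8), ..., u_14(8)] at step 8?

Answer: [10, 114, 77, 87, 72, 8, 20, 46, 20, 116, 116, 64, 118, 103, 27]

Derivation:
t=0: [138, 33, 103, 12, 57, 5, 17, 5, 42, 45, 95, 121, 44, 36, 58]
t=1: [31, 77, 135, 117, 58, 82, 10, 86, 123, 132, 95, 84, 130, 96, 64]
t=2: [67, 16, 16, 65, 63, 43, 100, 58, 94, 131, 95, 50, 120, 103, 91]
t=3: [106, 134, 134, 97, 87, 128, 120, 66, 96, 130, 97, 31, 81, 133, 84]
t=4: [17, 9, 12, 101, 61, 115, 79, 94, 102, 124, 103, 68, 31, 9, 48]
t=5: [11, 99, 117, 127, 73, 56, 28, 93, 131, 96, 127, 106, 74, 102, 21]
t=6: [113, 112, 71, 115, 129, 55, 56, 91, 132, 102, 106, 22, 131, 130, 32]
t=7: [46, 42, 119, 64, 119, 46, 49, 84, 135, 130, 14, 29, 129, 126, 78]
t=8: [10, 114, 77, 87, 72, 8, 20, 46, 20, 116, 116, 64, 118, 103, 27]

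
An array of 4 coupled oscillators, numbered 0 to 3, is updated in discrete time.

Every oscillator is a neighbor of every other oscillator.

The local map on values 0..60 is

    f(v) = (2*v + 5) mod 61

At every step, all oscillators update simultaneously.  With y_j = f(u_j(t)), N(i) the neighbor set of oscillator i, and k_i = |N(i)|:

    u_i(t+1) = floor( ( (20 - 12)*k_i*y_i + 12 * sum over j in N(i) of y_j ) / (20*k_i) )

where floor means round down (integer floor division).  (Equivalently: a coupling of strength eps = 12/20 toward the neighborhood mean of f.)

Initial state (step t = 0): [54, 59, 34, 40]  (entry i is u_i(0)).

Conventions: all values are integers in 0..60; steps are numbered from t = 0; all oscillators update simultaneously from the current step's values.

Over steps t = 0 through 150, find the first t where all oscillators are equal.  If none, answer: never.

Simulating step by step:
t=0: [54, 59, 34, 40]  (not all equal)
t=1: [28, 18, 20, 22]  (not all equal)
t=2: [27, 35, 36, 36]  (not all equal)
t=3: [32, 23, 24, 24]  (not all equal)
t=4: [34, 43, 43, 43]  (not all equal)
t=5: [22, 26, 26, 26]  (not all equal)
t=6: [53, 55, 55, 55]  (not all equal)
t=7: [52, 53, 53, 53]  (not all equal)
t=8: [49, 49, 49, 49]  (all equal)

Answer: 8
Key observation: Synchronization is absorbing here: once all oscillators are equal they stay equal, and step 8 is the first all-equal step.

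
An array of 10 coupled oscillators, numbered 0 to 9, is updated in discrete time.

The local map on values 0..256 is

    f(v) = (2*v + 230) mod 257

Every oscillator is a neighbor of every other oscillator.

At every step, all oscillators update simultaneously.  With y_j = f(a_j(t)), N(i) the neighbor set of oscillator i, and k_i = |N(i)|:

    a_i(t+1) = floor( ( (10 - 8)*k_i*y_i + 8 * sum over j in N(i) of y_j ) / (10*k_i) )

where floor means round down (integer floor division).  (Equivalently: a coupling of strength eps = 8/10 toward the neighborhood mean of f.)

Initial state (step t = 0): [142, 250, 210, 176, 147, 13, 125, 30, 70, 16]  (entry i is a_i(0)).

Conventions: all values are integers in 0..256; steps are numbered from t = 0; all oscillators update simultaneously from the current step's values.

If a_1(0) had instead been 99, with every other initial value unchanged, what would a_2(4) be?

Simulating step by step:
t=0: [142, 99, 210, 176, 147, 13, 125, 30, 70, 16]
t=1: [90, 109, 105, 97, 91, 118, 115, 93, 102, 90]
t=2: [172, 176, 175, 174, 172, 178, 178, 173, 175, 172]
t=3: [64, 65, 65, 64, 64, 65, 65, 64, 65, 64]
t=4: [101, 102, 102, 101, 101, 102, 102, 101, 102, 101]

Answer: a_2(4) = 102
Key observation: This trace re-runs the system from the modified initial state.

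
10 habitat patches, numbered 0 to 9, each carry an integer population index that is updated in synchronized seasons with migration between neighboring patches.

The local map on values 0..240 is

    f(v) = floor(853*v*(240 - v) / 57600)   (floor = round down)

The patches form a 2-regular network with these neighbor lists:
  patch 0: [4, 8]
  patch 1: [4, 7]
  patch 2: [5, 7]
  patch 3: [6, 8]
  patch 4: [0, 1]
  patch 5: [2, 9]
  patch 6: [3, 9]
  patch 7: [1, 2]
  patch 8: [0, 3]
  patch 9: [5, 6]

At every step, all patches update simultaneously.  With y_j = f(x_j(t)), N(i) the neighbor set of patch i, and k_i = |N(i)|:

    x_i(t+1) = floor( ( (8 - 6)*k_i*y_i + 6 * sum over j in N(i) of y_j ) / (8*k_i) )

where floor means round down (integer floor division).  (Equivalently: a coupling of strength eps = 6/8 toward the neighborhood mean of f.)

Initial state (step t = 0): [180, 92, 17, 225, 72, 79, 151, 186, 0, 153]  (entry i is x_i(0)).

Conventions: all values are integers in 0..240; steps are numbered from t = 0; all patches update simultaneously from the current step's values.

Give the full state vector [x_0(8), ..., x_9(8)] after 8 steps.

Answer: [201, 202, 203, 200, 201, 201, 199, 202, 200, 200]

Derivation:
t=0: [180, 92, 17, 225, 72, 79, 151, 186, 0, 153]
t=1: [106, 172, 140, 86, 179, 141, 142, 133, 78, 194]
t=2: [183, 182, 207, 196, 183, 178, 174, 195, 199, 187]
t=3: [141, 145, 134, 140, 154, 133, 144, 128, 135, 161]
t=4: [203, 203, 210, 206, 202, 201, 199, 207, 207, 202]
t=5: [108, 108, 104, 108, 111, 106, 111, 101, 105, 116]
t=6: [210, 209, 208, 210, 211, 210, 212, 209, 210, 211]
t=7: [91, 93, 95, 90, 93, 93, 90, 96, 93, 90]
t=8: [201, 202, 203, 200, 201, 201, 199, 202, 200, 200]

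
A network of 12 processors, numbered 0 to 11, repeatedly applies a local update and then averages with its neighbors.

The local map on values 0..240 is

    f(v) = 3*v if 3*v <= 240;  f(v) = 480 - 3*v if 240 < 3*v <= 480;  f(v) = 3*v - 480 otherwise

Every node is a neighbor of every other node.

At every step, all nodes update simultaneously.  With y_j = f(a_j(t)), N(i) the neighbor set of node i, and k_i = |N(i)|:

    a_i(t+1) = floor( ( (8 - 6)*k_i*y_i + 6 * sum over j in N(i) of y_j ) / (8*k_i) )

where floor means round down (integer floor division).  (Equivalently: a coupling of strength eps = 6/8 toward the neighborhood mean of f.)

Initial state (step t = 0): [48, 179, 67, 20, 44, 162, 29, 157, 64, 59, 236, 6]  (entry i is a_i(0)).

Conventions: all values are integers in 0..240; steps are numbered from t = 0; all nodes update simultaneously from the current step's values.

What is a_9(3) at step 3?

Answer: a_9(3) = 26

Derivation:
t=0: [48, 179, 67, 20, 44, 162, 29, 157, 64, 59, 236, 6]
t=1: [115, 99, 125, 100, 113, 90, 105, 91, 124, 121, 130, 92]
t=2: [150, 159, 144, 158, 151, 163, 155, 163, 145, 147, 142, 162]
t=3: [25, 20, 28, 20, 24, 21, 22, 21, 28, 26, 29, 20]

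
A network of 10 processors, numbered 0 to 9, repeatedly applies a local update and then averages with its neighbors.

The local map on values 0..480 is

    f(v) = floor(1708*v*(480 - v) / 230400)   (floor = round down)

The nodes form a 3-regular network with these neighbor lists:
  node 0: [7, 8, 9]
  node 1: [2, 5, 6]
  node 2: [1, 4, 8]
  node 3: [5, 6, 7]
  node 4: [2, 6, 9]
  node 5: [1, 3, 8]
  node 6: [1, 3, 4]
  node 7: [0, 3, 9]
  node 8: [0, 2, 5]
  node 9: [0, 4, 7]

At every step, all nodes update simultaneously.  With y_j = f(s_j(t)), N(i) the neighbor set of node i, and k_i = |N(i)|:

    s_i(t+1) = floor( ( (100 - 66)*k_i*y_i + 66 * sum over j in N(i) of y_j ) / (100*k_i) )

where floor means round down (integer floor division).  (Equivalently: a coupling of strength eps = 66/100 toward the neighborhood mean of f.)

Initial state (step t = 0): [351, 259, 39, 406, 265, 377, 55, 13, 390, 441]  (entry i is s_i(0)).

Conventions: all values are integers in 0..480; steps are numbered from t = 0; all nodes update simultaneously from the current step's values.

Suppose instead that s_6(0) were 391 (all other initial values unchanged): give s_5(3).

Simulating step by step:
t=0: [351, 259, 39, 406, 265, 377, 391, 13, 390, 441]
t=1: [208, 291, 286, 205, 255, 296, 322, 165, 253, 219]
t=2: [413, 400, 416, 398, 410, 411, 402, 407, 415, 414]
t=3: [206, 221, 209, 227, 210, 220, 230, 217, 202, 208]

Answer: s_5(3) = 220
Key observation: This trace re-runs the system from the modified initial state.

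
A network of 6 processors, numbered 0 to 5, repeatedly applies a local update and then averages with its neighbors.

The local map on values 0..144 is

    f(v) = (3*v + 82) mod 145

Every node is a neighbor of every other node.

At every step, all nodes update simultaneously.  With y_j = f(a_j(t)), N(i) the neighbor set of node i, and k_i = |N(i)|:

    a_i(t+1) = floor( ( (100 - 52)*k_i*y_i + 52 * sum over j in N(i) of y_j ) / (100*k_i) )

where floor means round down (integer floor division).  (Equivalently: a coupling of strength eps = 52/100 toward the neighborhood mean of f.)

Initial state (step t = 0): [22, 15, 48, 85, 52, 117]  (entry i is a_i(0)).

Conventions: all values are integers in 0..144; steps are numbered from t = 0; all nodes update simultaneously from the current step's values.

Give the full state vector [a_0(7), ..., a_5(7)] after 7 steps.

Answer: [105, 103, 85, 68, 84, 52]

Derivation:
t=0: [22, 15, 48, 85, 52, 117]
t=1: [52, 99, 81, 69, 86, 105]
t=2: [88, 87, 67, 108, 72, 94]
t=3: [67, 66, 98, 89, 49, 74]
t=4: [105, 104, 86, 75, 85, 58]
t=5: [85, 84, 64, 51, 63, 87]
t=6: [68, 67, 99, 84, 98, 70]
t=7: [105, 103, 85, 68, 84, 52]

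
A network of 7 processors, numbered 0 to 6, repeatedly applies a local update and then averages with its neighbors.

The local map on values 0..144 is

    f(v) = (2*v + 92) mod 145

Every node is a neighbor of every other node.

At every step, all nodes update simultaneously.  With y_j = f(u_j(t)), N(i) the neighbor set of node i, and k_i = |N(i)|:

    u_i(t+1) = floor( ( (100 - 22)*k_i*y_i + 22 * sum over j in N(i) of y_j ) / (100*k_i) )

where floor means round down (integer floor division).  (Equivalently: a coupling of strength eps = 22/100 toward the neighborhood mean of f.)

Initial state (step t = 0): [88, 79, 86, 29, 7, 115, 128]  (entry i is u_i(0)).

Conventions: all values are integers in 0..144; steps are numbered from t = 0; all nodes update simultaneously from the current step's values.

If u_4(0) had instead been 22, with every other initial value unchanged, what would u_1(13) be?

Answer: u_1(13) = 30
Key observation: This trace re-runs the system from the modified initial state.

Derivation:
t=0: [88, 79, 86, 29, 22, 115, 128]
t=1: [112, 99, 109, 24, 122, 44, 64]
t=2: [31, 12, 27, 116, 46, 38, 68]
t=3: [17, 97, 11, 36, 40, 28, 72]
t=4: [112, 123, 103, 33, 39, 21, 86]
t=5: [33, 49, 19, 23, 32, 113, 102]
t=6: [23, 47, 110, 116, 21, 34, 18]
t=7: [121, 49, 35, 44, 118, 29, 113]
t=8: [40, 41, 20, 33, 36, 11, 28]
t=9: [32, 33, 110, 22, 26, 97, 14]
t=10: [29, 31, 37, 122, 128, 126, 110]
t=11: [11, 14, 23, 42, 50, 48, 24]
t=12: [107, 112, 125, 46, 58, 55, 127]
t=13: [23, 30, 49, 40, 58, 53, 52]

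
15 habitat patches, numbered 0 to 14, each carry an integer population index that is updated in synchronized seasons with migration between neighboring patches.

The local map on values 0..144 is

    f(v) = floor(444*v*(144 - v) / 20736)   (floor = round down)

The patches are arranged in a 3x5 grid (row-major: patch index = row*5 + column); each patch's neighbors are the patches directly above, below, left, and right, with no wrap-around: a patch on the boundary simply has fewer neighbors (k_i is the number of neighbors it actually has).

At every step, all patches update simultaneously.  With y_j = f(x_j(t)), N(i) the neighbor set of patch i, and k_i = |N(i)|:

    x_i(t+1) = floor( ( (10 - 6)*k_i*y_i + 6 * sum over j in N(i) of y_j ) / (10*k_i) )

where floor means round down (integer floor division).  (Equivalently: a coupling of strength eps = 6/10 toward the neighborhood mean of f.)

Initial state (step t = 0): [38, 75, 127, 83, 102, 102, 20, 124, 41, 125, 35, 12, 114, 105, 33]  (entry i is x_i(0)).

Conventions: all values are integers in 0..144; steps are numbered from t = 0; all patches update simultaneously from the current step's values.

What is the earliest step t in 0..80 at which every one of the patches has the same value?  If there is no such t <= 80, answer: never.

Simulating step by step:
t=0: [38, 75, 127, 83, 102, 102, 20, 124, 41, 125, 35, 12, 114, 105, 33]  (not all equal)
t=1: [94, 81, 72, 88, 83, 80, 64, 60, 80, 71, 69, 54, 63, 83, 72]  (not all equal)
t=2: [105, 107, 108, 107, 107, 107, 107, 108, 108, 109, 107, 107, 107, 109, 109]  (not all equal)
t=3: [85, 84, 83, 83, 83, 84, 83, 83, 82, 82, 84, 84, 83, 82, 81]  (not all equal)
t=4: [107, 107, 107, 108, 108, 107, 107, 108, 108, 108, 107, 107, 107, 108, 108]  (not all equal)
t=5: [84, 84, 83, 83, 83, 84, 83, 83, 83, 83, 84, 84, 83, 83, 83]  (not all equal)
t=6: [107, 107, 107, 108, 108, 107, 107, 108, 108, 108, 107, 107, 107, 108, 108]  (not all equal)

Answer: never
Key observation: The state at step 4 reappears at step 6 — the system is in a cycle of period 2 from step 4 on.  No step 0..6 is synchronized, and the cycle repeats forever, so no step up to 80 (or ever) has all patches equal.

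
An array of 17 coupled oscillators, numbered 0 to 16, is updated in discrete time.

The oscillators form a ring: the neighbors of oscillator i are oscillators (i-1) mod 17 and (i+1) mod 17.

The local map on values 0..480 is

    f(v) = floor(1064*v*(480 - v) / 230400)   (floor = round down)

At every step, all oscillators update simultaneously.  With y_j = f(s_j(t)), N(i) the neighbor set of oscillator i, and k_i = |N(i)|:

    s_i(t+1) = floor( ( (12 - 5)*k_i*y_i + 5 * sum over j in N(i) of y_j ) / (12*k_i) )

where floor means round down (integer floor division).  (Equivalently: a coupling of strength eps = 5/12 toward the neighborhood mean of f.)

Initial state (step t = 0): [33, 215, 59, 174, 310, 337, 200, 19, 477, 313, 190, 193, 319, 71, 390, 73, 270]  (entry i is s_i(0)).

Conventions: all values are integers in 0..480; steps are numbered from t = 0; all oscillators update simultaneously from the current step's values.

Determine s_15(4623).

Simulating step by step:
t=0: [33, 215, 59, 174, 310, 337, 200, 19, 477, 313, 190, 193, 319, 71, 390, 73, 270]
t=1: [148, 191, 172, 217, 239, 233, 205, 78, 62, 194, 251, 251, 219, 161, 150, 168, 194]
t=2: [238, 246, 250, 259, 264, 263, 236, 162, 152, 229, 263, 264, 258, 240, 232, 242, 246]
t=3: [265, 265, 264, 264, 263, 263, 258, 241, 238, 257, 263, 263, 264, 265, 265, 265, 265]
t=4: [263, 263, 263, 263, 263, 263, 264, 264, 264, 264, 263, 263, 263, 263, 263, 263, 263]
t=5: [263, 263, 263, 263, 263, 263, 263, 263, 263, 263, 263, 263, 263, 263, 263, 263, 263]
t=6: [263, 263, 263, 263, 263, 263, 263, 263, 263, 263, 263, 263, 263, 263, 263, 263, 263]

Answer: s_15(4623) = 263
Key observation: The state at step 5, [263, 263, 263, 263, 263, 263, 263, 263, 263, 263, 263, 263, 263, 263, 263, 263, 263], reappears at step 6: the system is in a cycle of period 1 from step 5 on.  Therefore the state at step 4623 equals the state at step 5 + ((4623 - 5) mod 1) = 5, which is [263, 263, 263, 263, 263, 263, 263, 263, 263, 263, 263, 263, 263, 263, 263, 263, 263].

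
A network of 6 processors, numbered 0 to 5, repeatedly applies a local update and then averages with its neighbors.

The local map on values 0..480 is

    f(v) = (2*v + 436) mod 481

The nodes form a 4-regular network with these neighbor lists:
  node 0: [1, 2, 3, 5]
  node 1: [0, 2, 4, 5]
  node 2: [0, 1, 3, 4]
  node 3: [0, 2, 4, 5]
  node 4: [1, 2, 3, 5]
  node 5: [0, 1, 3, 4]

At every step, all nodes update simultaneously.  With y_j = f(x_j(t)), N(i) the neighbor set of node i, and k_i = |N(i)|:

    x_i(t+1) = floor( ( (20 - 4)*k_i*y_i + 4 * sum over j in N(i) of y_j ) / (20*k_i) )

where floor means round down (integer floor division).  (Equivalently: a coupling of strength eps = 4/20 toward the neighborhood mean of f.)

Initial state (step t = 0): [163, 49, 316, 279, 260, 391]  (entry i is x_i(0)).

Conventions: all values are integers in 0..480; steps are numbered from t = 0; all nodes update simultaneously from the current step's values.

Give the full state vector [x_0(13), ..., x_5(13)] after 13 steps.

Answer: [85, 333, 113, 233, 164, 115]

Derivation:
t=0: [163, 49, 316, 279, 260, 391]
t=1: [247, 98, 126, 81, 402, 246]
t=2: [405, 189, 215, 162, 268, 407]
t=3: [291, 314, 353, 271, 72, 275]
t=4: [60, 99, 157, 30, 95, 32]
t=5: [82, 147, 234, 37, 138, 34]
t=6: [131, 239, 369, 63, 221, 49]
t=7: [212, 390, 226, 108, 356, 98]
t=8: [352, 259, 375, 192, 197, 170]
t=9: [208, 430, 246, 323, 345, 302]
t=10: [345, 320, 407, 149, 180, 111]
t=11: [172, 138, 272, 249, 293, 183]
t=12: [290, 219, 66, 397, 99, 308]
t=13: [85, 333, 113, 233, 164, 115]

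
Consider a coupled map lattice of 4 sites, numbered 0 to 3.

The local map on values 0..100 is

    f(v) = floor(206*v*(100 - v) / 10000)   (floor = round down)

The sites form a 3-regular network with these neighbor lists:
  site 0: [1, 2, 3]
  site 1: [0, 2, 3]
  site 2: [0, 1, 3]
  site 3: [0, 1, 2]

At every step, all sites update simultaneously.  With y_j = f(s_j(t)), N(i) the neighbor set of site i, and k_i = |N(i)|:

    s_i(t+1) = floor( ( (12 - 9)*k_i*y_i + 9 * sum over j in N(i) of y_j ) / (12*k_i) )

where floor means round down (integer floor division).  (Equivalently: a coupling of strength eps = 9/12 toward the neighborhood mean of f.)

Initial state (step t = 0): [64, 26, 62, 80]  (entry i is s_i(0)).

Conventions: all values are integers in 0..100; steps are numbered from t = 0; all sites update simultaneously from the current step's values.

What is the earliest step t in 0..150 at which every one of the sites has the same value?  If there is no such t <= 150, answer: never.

Answer: 1
Key observation: Synchronization is absorbing here: once all sites are equal they stay equal, and step 1 is the first all-equal step.

Derivation:
t=0: [64, 26, 62, 80]  (not all equal)
t=1: [41, 41, 41, 41]  (all equal)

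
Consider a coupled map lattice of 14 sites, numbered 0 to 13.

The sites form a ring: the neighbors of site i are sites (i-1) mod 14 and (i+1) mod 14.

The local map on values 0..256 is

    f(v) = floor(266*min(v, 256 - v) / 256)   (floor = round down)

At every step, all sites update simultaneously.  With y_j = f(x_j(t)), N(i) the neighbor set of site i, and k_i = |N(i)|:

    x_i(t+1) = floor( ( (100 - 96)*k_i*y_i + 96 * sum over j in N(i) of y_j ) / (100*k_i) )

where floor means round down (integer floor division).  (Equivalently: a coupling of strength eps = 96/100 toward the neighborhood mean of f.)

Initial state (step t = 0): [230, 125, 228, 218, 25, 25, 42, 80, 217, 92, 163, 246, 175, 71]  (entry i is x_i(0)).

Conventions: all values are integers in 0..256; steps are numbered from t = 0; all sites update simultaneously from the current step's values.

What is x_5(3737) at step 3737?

Answer: x_5(3737) = 129
Key observation: The state at step 36, [130, 130, 130, 130, 131, 131, 131, 130, 130, 129, 129, 129, 129, 129], reappears at step 38: the system is in a cycle of period 2 from step 36 on.  Therefore the state at step 3737 equals the state at step 36 + ((3737 - 36) mod 2) = 37, which is [130, 130, 130, 129, 129, 129, 129, 129, 130, 130, 131, 131, 131, 130].

Derivation:
t=0: [230, 125, 228, 218, 25, 25, 42, 80, 217, 92, 163, 246, 175, 71]
t=1: [98, 32, 81, 27, 31, 33, 53, 43, 87, 69, 54, 86, 43, 56]
t=2: [47, 90, 32, 56, 31, 43, 39, 71, 58, 72, 79, 51, 72, 71]
t=3: [81, 42, 73, 33, 50, 36, 57, 50, 72, 71, 63, 76, 62, 61]
t=4: [54, 78, 39, 61, 36, 54, 44, 65, 62, 69, 75, 65, 70, 73]
t=5: [77, 49, 70, 39, 58, 41, 60, 55, 68, 70, 69, 74, 71, 64]
t=6: [58, 74, 46, 64, 41, 60, 50, 65, 64, 70, 73, 72, 71, 76]
t=7: [76, 54, 70, 45, 63, 47, 63, 58, 69, 70, 73, 74, 75, 66]
t=8: [62, 74, 51, 67, 47, 64, 54, 67, 66, 72, 74, 76, 72, 77]
t=9: [77, 58, 71, 50, 66, 52, 67, 62, 71, 72, 76, 75, 78, 69]
t=10: [66, 75, 56, 69, 53, 67, 59, 70, 69, 75, 75, 79, 74, 80]
t=11: [79, 63, 73, 57, 69, 58, 70, 66, 74, 74, 79, 76, 82, 72]
t=12: [70, 77, 62, 72, 59, 71, 64, 73, 72, 78, 77, 83, 76, 83]
t=13: [82, 68, 76, 62, 73, 63, 73, 70, 77, 77, 83, 79, 85, 75]
t=14: [73, 81, 67, 76, 64, 74, 68, 77, 76, 82, 81, 86, 79, 86]
t=15: [86, 72, 80, 67, 76, 68, 77, 74, 82, 81, 86, 83, 88, 78]
t=16: [77, 85, 71, 80, 69, 78, 73, 82, 80, 86, 85, 89, 83, 89]
t=17: [89, 76, 85, 72, 81, 73, 82, 79, 86, 85, 90, 87, 91, 83]
t=18: [82, 89, 76, 85, 74, 84, 78, 86, 85, 90, 89, 93, 88, 92]
t=19: [93, 81, 89, 77, 87, 78, 87, 84, 90, 90, 94, 91, 95, 88]
t=20: [87, 93, 82, 90, 80, 89, 84, 91, 90, 94, 93, 97, 92, 96]
t=21: [97, 87, 94, 84, 92, 85, 92, 90, 95, 94, 98, 95, 99, 92]
t=22: [92, 98, 88, 95, 87, 94, 90, 96, 95, 99, 97, 101, 96, 100]
t=23: [101, 93, 99, 90, 97, 91, 97, 95, 100, 99, 102, 99, 103, 97]
t=24: [98, 102, 94, 100, 93, 99, 96, 101, 100, 103, 102, 105, 101, 105]
t=25: [106, 99, 103, 96, 102, 97, 102, 101, 105, 104, 107, 104, 108, 102]
t=26: [103, 108, 100, 105, 99, 104, 102, 106, 106, 109, 108, 111, 106, 110]
t=27: [112, 105, 110, 102, 108, 103, 108, 107, 111, 111, 113, 111, 114, 108]
t=28: [110, 114, 107, 112, 106, 111, 109, 113, 113, 115, 115, 117, 113, 116]
t=29: [118, 112, 116, 110, 115, 111, 115, 115, 117, 118, 119, 118, 120, 115]
t=30: [117, 120, 115, 119, 114, 118, 117, 119, 120, 122, 122, 123, 120, 122]
t=31: [124, 120, 123, 118, 122, 119, 122, 122, 124, 125, 126, 125, 126, 122]
t=32: [125, 127, 123, 126, 122, 125, 124, 126, 127, 129, 129, 129, 127, 128]
t=33: [131, 128, 130, 126, 129, 127, 129, 129, 130, 131, 131, 131, 131, 130]
t=34: [131, 129, 131, 130, 130, 131, 131, 130, 130, 129, 129, 129, 129, 129]
t=35: [130, 129, 130, 129, 129, 129, 129, 129, 130, 130, 131, 131, 131, 130]
t=36: [130, 130, 130, 130, 131, 131, 131, 130, 130, 129, 129, 129, 129, 129]
t=37: [130, 130, 130, 129, 129, 129, 129, 129, 130, 130, 131, 131, 131, 130]
t=38: [130, 130, 130, 130, 131, 131, 131, 130, 130, 129, 129, 129, 129, 129]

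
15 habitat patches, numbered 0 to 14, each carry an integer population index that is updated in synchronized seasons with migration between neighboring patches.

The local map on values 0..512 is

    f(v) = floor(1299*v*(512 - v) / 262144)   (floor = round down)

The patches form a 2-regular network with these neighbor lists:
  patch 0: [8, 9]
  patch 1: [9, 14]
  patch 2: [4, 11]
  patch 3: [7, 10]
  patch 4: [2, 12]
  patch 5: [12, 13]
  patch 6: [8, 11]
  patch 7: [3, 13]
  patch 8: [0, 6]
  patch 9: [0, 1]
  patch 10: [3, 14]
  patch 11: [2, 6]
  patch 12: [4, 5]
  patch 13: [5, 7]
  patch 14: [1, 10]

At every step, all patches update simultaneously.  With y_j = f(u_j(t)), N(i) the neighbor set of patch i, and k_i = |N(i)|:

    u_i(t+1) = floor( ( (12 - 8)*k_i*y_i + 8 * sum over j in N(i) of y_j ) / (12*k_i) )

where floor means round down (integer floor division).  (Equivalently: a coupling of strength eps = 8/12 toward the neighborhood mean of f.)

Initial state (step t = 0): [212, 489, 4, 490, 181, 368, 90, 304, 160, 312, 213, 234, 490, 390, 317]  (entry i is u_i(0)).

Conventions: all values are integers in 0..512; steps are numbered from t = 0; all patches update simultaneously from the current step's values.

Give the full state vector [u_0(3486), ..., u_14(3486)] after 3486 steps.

Answer: [310, 310, 310, 310, 310, 310, 310, 310, 310, 310, 310, 310, 310, 310, 310]
Key observation: The state at step 7, [310, 310, 310, 310, 310, 310, 310, 310, 310, 310, 310, 310, 310, 310, 310], reappears at step 8: the system is in a cycle of period 1 from step 7 on.  Therefore the state at step 3486 equals the state at step 7 + ((3486 - 7) mod 1) = 7, which is [310, 310, 310, 310, 310, 310, 310, 310, 310, 310, 310, 310, 310, 310, 310].

Derivation:
t=0: [212, 489, 4, 490, 181, 368, 90, 304, 160, 312, 213, 234, 490, 390, 317]
t=1: [301, 223, 209, 227, 119, 183, 263, 200, 260, 226, 224, 173, 203, 270, 225]
t=2: [319, 319, 278, 316, 284, 310, 312, 317, 320, 317, 319, 309, 279, 310, 319]
t=3: [305, 305, 317, 305, 321, 314, 307, 307, 306, 305, 305, 313, 317, 308, 305]
t=4: [312, 312, 305, 311, 305, 308, 310, 311, 311, 312, 312, 308, 305, 310, 312]
t=5: [309, 309, 311, 309, 312, 311, 310, 309, 309, 309, 309, 311, 311, 310, 309]
t=6: [310, 310, 309, 310, 309, 309, 309, 310, 310, 310, 310, 309, 309, 309, 310]
t=7: [310, 310, 310, 310, 310, 310, 310, 310, 310, 310, 310, 310, 310, 310, 310]
t=8: [310, 310, 310, 310, 310, 310, 310, 310, 310, 310, 310, 310, 310, 310, 310]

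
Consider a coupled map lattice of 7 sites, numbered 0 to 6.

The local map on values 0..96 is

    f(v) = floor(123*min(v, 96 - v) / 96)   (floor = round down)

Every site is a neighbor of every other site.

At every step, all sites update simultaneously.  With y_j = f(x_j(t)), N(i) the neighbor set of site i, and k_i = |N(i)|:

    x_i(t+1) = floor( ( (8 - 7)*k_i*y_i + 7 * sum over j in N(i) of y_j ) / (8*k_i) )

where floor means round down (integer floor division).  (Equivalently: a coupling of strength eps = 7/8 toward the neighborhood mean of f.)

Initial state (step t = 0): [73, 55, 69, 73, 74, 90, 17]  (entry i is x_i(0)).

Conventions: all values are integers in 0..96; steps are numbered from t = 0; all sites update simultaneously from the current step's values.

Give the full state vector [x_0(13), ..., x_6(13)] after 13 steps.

Answer: [44, 44, 44, 44, 44, 44, 44]

Derivation:
t=0: [73, 55, 69, 73, 74, 90, 17]
t=1: [28, 28, 28, 28, 28, 29, 28]
t=2: [35, 35, 35, 35, 35, 35, 35]
t=3: [44, 44, 44, 44, 44, 44, 44]
t=4: [56, 56, 56, 56, 56, 56, 56]
t=5: [51, 51, 51, 51, 51, 51, 51]
t=6: [57, 57, 57, 57, 57, 57, 57]
t=7: [49, 49, 49, 49, 49, 49, 49]
t=8: [60, 60, 60, 60, 60, 60, 60]
t=9: [46, 46, 46, 46, 46, 46, 46]
t=10: [58, 58, 58, 58, 58, 58, 58]
t=11: [48, 48, 48, 48, 48, 48, 48]
t=12: [61, 61, 61, 61, 61, 61, 61]
t=13: [44, 44, 44, 44, 44, 44, 44]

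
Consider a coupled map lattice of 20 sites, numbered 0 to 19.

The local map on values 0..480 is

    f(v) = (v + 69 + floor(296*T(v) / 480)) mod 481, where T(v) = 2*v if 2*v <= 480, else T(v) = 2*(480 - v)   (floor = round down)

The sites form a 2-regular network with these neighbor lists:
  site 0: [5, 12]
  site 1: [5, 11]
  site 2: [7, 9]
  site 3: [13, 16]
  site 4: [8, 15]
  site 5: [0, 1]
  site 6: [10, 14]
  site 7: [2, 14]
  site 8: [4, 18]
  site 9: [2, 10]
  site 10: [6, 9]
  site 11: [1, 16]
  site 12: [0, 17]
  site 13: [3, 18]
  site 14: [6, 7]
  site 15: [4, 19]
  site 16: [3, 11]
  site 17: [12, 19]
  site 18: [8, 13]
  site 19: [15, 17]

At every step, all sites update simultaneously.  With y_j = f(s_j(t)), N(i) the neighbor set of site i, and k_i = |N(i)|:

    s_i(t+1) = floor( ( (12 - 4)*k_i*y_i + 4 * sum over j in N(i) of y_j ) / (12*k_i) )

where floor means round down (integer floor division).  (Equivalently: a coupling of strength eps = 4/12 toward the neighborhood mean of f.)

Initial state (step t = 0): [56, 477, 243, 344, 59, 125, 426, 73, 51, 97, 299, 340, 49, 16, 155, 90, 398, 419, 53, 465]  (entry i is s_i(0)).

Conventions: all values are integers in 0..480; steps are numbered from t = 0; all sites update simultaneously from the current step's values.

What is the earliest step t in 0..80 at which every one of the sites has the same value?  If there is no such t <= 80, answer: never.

Simulating step by step:
t=0: [56, 477, 243, 344, 59, 125, 426, 73, 51, 97, 299, 340, 49, 16, 155, 90, 398, 419, 53, 465]  (not all equal)
t=1: [217, 120, 168, 97, 208, 275, 140, 244, 185, 228, 134, 92, 164, 117, 328, 225, 91, 96, 172, 106]  (not all equal)
t=2: [139, 289, 332, 290, 49, 144, 332, 173, 84, 200, 325, 284, 349, 343, 152, 119, 274, 312, 357, 265]  (not all equal)
t=3: [334, 158, 149, 110, 217, 341, 153, 388, 216, 57, 92, 113, 146, 100, 364, 272, 114, 107, 123, 152]  (not all equal)
t=4: [150, 350, 314, 311, 79, 153, 334, 142, 115, 243, 283, 338, 331, 304, 146, 157, 321, 338, 289, 342]  (not all equal)
t=5: [354, 150, 155, 107, 287, 357, 152, 340, 276, 118, 112, 101, 152, 109, 344, 336, 104, 101, 147, 153]  (not all equal)
t=6: [148, 334, 348, 306, 111, 147, 341, 152, 161, 343, 336, 313, 337, 325, 150, 154, 300, 332, 335, 339]  (not all equal)
t=7: [349, 151, 149, 107, 350, 348, 150, 355, 354, 99, 100, 106, 150, 104, 354, 344, 109, 101, 156, 152]  (not all equal)
t=8: [149, 337, 331, 306, 98, 149, 334, 147, 150, 308, 310, 323, 334, 321, 148, 150, 310, 331, 344, 337]  (not all equal)
t=9: [351, 151, 152, 107, 326, 351, 152, 348, 333, 106, 106, 104, 151, 104, 349, 334, 106, 101, 150, 151]  (not all equal)
t=10: [149, 337, 339, 305, 102, 149, 339, 149, 152, 322, 322, 319, 336, 319, 149, 152, 304, 331, 336, 336]  (not all equal)
t=11: [351, 151, 150, 107, 333, 351, 150, 350, 338, 103, 103, 105, 151, 104, 350, 338, 108, 101, 152, 152]  (not all equal)
t=12: [149, 337, 335, 306, 101, 149, 335, 149, 152, 316, 316, 321, 336, 319, 149, 152, 308, 331, 339, 337]  (not all equal)
t=13: [351, 151, 151, 107, 332, 351, 151, 351, 337, 105, 105, 104, 151, 104, 351, 337, 107, 101, 152, 152]  (not all equal)
t=14: [149, 337, 337, 306, 101, 149, 337, 149, 152, 320, 320, 319, 336, 319, 149, 152, 306, 331, 339, 337]  (not all equal)
t=15: [351, 151, 151, 107, 332, 351, 151, 351, 337, 104, 104, 104, 151, 104, 351, 337, 107, 101, 152, 152]  (not all equal)
t=16: [149, 337, 337, 306, 101, 149, 337, 149, 152, 318, 318, 319, 336, 319, 149, 152, 306, 331, 339, 337]  (not all equal)
t=17: [351, 151, 151, 107, 332, 351, 151, 351, 337, 104, 104, 104, 151, 104, 351, 337, 107, 101, 152, 152]  (not all equal)

Answer: never
Key observation: The state at step 15 reappears at step 17 — the system is in a cycle of period 2 from step 15 on.  No step 0..17 is synchronized, and the cycle repeats forever, so no step up to 80 (or ever) has all sites equal.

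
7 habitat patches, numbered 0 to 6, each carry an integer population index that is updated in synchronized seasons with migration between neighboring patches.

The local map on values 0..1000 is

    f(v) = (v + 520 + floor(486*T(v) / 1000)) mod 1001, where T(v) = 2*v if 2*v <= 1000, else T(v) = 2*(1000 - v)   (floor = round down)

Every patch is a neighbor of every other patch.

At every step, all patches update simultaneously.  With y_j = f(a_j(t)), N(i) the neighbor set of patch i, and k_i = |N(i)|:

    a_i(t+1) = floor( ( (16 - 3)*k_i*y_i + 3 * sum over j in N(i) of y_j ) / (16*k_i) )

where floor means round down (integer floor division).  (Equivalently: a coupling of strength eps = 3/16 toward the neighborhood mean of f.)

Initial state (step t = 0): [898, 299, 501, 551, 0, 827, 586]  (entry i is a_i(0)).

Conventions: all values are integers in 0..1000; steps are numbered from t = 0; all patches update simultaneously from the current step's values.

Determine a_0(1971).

Answer: a_0(1971) = 505
Key observation: The state at step 4, [505, 505, 505, 505, 505, 505, 505], reappears at step 5: the system is in a cycle of period 1 from step 4 on.  Therefore the state at step 1971 equals the state at step 4 + ((1971 - 4) mod 1) = 4, which is [505, 505, 505, 505, 505, 505, 505].

Derivation:
t=0: [898, 299, 501, 551, 0, 827, 586]
t=1: [502, 183, 493, 494, 505, 500, 495]
t=2: [515, 808, 504, 506, 515, 515, 507]
t=3: [505, 511, 505, 505, 505, 505, 505]
t=4: [505, 505, 505, 505, 505, 505, 505]
t=5: [505, 505, 505, 505, 505, 505, 505]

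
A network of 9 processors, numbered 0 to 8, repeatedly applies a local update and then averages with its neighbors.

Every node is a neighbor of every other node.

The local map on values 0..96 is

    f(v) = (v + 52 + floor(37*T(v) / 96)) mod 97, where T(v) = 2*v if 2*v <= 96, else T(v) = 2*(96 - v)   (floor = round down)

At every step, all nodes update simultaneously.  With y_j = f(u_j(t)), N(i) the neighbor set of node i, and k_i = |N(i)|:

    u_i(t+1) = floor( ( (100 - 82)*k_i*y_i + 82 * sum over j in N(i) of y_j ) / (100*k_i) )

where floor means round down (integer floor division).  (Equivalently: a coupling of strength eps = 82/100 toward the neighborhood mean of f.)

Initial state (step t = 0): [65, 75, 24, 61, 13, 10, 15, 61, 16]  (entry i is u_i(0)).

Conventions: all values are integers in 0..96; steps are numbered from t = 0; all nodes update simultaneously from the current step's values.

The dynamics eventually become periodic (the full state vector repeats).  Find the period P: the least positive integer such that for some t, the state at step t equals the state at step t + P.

Answer: 4
Key observation: The state at step 23, [40, 40, 40, 40, 40, 40, 40, 40, 40], reappears at step 27 — and no state repeats earlier — so the cycle the system enters has period 4.

Derivation:
t=0: [65, 75, 24, 61, 13, 10, 15, 61, 16]
t=1: [61, 61, 65, 61, 64, 63, 64, 61, 64]
t=2: [42, 42, 42, 42, 42, 42, 42, 42, 42]
t=3: [29, 29, 29, 29, 29, 29, 29, 29, 29]
t=4: [6, 6, 6, 6, 6, 6, 6, 6, 6]
t=5: [62, 62, 62, 62, 62, 62, 62, 62, 62]
t=6: [43, 43, 43, 43, 43, 43, 43, 43, 43]
t=7: [31, 31, 31, 31, 31, 31, 31, 31, 31]
t=8: [9, 9, 9, 9, 9, 9, 9, 9, 9]
t=9: [67, 67, 67, 67, 67, 67, 67, 67, 67]
t=10: [44, 44, 44, 44, 44, 44, 44, 44, 44]
t=11: [32, 32, 32, 32, 32, 32, 32, 32, 32]
t=12: [11, 11, 11, 11, 11, 11, 11, 11, 11]
t=13: [71, 71, 71, 71, 71, 71, 71, 71, 71]
t=14: [45, 45, 45, 45, 45, 45, 45, 45, 45]
t=15: [34, 34, 34, 34, 34, 34, 34, 34, 34]
t=16: [15, 15, 15, 15, 15, 15, 15, 15, 15]
t=17: [78, 78, 78, 78, 78, 78, 78, 78, 78]
t=18: [46, 46, 46, 46, 46, 46, 46, 46, 46]
t=19: [36, 36, 36, 36, 36, 36, 36, 36, 36]
t=20: [18, 18, 18, 18, 18, 18, 18, 18, 18]
t=21: [83, 83, 83, 83, 83, 83, 83, 83, 83]
t=22: [48, 48, 48, 48, 48, 48, 48, 48, 48]
t=23: [40, 40, 40, 40, 40, 40, 40, 40, 40]
t=24: [25, 25, 25, 25, 25, 25, 25, 25, 25]
t=25: [96, 96, 96, 96, 96, 96, 96, 96, 96]
t=26: [51, 51, 51, 51, 51, 51, 51, 51, 51]
t=27: [40, 40, 40, 40, 40, 40, 40, 40, 40]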